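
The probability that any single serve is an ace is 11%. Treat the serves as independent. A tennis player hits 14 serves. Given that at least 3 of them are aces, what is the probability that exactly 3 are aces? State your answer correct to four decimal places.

0.6935

X ~ Binomial(14, 0.11). Want P(X=3 | X≥3) = P(X=3) / P(X≥3).
P(X=3) = C(14,3)·0.11^3·0.89^11 = 0.134453
P(X≥3) = 1 − 0.195641 − 0.338525 − 0.271961 = 0.193873
Ratio = 0.134453 / 0.193873 = 0.693510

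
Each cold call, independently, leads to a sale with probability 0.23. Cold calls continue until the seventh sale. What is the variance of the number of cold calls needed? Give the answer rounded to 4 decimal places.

101.8904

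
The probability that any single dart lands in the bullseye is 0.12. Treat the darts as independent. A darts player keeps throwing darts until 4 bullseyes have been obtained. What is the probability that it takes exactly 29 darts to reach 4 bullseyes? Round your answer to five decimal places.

Y = trial on which the fourth success occurs; negative binomial, r=4, p=0.12.
P(Y=29) = C(28,3) · p^4 · (1−p)^25
= 3276 · 0.00020736 · 0.040932 = 0.0278058

0.02781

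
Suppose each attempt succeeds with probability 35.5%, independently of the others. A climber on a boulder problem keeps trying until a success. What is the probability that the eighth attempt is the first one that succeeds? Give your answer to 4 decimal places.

Geometric (trials to first success), p = 0.355.
P(Y = 8) = (1−p)^7 · p = 0.046443 · 0.355 = 0.016487

0.0165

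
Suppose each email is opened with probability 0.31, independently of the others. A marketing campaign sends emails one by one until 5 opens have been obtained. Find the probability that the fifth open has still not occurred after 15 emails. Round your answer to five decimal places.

0.48134

Needing more than 15 emails ⇔ fewer than 5 successes in the first 15. With X ~ Binomial(15, 0.31), P(Y > 15) = P(X ≤ 4).
  k=0: C(15,0)·0.31^0·0.69^15 = 0.0038259
  k=1: C(15,1)·0.31^1·0.69^14 = 0.0257834
  k=2: C(15,2)·0.31^2·0.69^13 = 0.0810869
  k=3: C(15,3)·0.31^3·0.69^12 = 0.1578649
  k=4: C(15,4)·0.31^4·0.69^11 = 0.2127744
P(X ≤ 4) = 0.4813356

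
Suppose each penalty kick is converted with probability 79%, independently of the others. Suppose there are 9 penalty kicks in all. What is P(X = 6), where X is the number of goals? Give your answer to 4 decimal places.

X ~ Binomial(n=9, p=0.79).
P(X=6) = C(9,6) · p^6 · (1−p)^3
= 84 · 0.24309 · 0.009261 = 0.189104

0.1891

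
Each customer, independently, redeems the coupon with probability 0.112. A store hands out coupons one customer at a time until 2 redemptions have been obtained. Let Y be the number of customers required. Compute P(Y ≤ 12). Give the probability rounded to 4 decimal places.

0.3957

Finishing within 12 customers ⇔ at least 2 successes in the first 12. With X ~ Binomial(12, 0.112), P(Y ≤ 12) = 1 − P(X ≤ 1).
  k=0: C(12,0)·0.112^0·0.888^12 = 0.240412
  k=1: C(12,1)·0.112^1·0.888^11 = 0.363866
1 − 0.604278 = 0.395722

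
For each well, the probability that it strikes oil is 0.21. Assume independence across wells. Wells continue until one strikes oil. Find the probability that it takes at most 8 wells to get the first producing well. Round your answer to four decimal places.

0.8483

Y = number of wells to the first success; geometric, p = 0.21.
P(Y ≤ 8) = 1 − (1−p)^8 = 1 − 0.151711 = 0.848289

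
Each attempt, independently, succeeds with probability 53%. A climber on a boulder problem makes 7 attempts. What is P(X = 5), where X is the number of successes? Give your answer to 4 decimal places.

0.1940

X ~ Binomial(n=7, p=0.53).
P(X=5) = C(7,5) · p^5 · (1−p)^2
= 21 · 0.04182 · 0.2209 = 0.193997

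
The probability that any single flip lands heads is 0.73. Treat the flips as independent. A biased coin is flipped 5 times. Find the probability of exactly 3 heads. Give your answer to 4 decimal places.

0.2836

X ~ Binomial(n=5, p=0.73).
P(X=3) = C(5,3) · p^3 · (1−p)^2
= 10 · 0.38902 · 0.0729 = 0.283593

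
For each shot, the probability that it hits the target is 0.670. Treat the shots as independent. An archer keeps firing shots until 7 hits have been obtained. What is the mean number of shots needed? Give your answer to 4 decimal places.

10.4478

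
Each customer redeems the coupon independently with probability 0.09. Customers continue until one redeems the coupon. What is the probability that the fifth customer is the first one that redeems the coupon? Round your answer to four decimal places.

0.0617

Geometric (trials to first success), p = 0.09.
P(Y = 5) = (1−p)^4 · p = 0.68575 · 0.09 = 0.061717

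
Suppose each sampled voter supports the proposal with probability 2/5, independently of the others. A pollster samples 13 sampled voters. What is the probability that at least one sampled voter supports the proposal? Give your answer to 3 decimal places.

0.999

P(at least one) = 1 − P(none) = 1 − (1 − 0.40)^13
= 1 − 0.00131 = 0.99869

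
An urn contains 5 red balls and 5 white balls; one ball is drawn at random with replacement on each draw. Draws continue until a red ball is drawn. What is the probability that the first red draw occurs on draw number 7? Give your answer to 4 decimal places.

0.0078

Geometric (trials to first success), p = 0.50.
P(Y = 7) = (1−p)^6 · p = 0.015625 · 0.50 = 0.007812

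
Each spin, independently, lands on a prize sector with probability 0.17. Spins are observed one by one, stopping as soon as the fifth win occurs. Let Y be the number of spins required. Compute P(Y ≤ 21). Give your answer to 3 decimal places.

0.279

Finishing within 21 spins ⇔ at least 5 successes in the first 21. With X ~ Binomial(21, 0.17), P(Y ≤ 21) = 1 − P(X ≤ 4).
  k=0: C(21,0)·0.17^0·0.83^21 = 0.01998
  k=1: C(21,1)·0.17^1·0.83^20 = 0.08595
  k=2: C(21,2)·0.17^2·0.83^19 = 0.17604
  k=3: C(21,3)·0.17^3·0.83^18 = 0.22835
  k=4: C(21,4)·0.17^4·0.83^17 = 0.21047
1 − 0.72078 = 0.27922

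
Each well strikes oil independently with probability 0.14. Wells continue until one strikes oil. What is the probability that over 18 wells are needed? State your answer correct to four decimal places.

0.0662

Y = number of wells to the first success; geometric, p = 0.14.
P(Y > 18) = P(first 18 all fail) = (1−p)^18 = 0.066217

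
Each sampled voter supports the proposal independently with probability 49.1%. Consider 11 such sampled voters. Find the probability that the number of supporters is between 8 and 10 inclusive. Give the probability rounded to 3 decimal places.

0.102

X ~ Binomial(11, 0.491); P(8 ≤ X ≤ 10) = Σ C(11,k) p^k (1−p)^(11−k) over k:
  k=8: C(11,8)·0.491^8·0.509^3 = 0.07350
  k=9: C(11,9)·0.491^9·0.509^2 = 0.02363
  k=10: C(11,10)·0.491^10·0.509^1 = 0.00456
Total = 0.10169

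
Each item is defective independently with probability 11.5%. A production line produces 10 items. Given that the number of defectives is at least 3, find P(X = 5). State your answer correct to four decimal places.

X ~ Binomial(10, 0.115). Want P(X=5 | X≥3) = P(X=5) / P(X≥3).
P(X=5) = C(10,5)·0.115^5·0.885^5 = 0.002752
P(X≥3) = 1 − 0.294736 − 0.382990 − 0.223952 = 0.098323
Ratio = 0.002752 / 0.098323 = 0.027987

0.0280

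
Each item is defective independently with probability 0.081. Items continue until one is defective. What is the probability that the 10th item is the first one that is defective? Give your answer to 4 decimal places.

Geometric (trials to first success), p = 0.081.
P(Y = 10) = (1−p)^9 · p = 0.46756 · 0.081 = 0.037873

0.0379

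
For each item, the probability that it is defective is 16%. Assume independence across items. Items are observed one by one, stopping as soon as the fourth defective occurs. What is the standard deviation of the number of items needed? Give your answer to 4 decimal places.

Y = total items until the fourth success; negative binomial with r=4, p=0.16.
SD(Y) = √[r(1−p)/p²] = √(131.250000) = 11.456439

11.4564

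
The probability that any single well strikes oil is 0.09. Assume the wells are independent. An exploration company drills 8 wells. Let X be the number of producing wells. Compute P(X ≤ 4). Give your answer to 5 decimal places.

0.99974

X ~ Binomial(8, 0.09); P(X ≤ 4) = Σ C(8,k) p^k (1−p)^(8−k) over k:
  k=0: C(8,0)·0.09^0·0.91^8 = 0.4702525
  k=1: C(8,1)·0.09^1·0.91^7 = 0.3720679
  k=2: C(8,2)·0.09^2·0.91^6 = 0.1287927
  k=3: C(8,3)·0.09^3·0.91^5 = 0.0254755
  k=4: C(8,4)·0.09^4·0.91^4 = 0.0031494
Total = 0.9997381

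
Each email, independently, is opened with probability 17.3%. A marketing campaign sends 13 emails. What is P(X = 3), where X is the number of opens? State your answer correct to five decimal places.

0.22159

X ~ Binomial(n=13, p=0.173).
P(X=3) = C(13,3) · p^3 · (1−p)^10
= 286 · 0.0051777 · 0.14964 = 0.2215947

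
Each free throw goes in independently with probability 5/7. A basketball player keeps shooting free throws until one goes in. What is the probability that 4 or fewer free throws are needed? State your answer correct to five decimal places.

0.99334

Y = number of free throws to the first success; geometric, p = 0.714286.
P(Y ≤ 4) = 1 − (1−p)^4 = 1 − 0.0066639 = 0.9933361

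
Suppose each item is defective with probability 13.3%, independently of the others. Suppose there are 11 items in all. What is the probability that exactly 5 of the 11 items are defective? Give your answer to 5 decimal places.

0.00817

X ~ Binomial(n=11, p=0.133).
P(X=5) = C(11,5) · p^5 · (1−p)^6
= 462 · 4.1616e-05 · 0.42473 = 0.0081661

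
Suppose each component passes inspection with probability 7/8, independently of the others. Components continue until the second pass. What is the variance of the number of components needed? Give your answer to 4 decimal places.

0.3265

Y = total components until the second success; negative binomial with r=2, p=0.875.
Var(Y) = r(1−p)/p² = 2·0.125 / 0.875² = 0.326531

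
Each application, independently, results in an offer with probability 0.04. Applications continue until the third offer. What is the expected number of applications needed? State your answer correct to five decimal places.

Y = total applications until the third success; negative binomial with r=3, p=0.04.
E[Y] = r / p = 3 / 0.04 = 75.0000000

75.00000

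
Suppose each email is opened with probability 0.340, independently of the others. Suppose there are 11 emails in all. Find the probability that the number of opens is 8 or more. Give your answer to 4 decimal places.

X ~ Binomial(11, 0.34); P(X ≥ 8) = Σ C(11,k) p^k (1−p)^(11−k) over k:
  k=8: C(11,8)·0.34^8·0.66^3 = 0.008471
  k=9: C(11,9)·0.34^9·0.66^2 = 0.001455
  k=10: C(11,10)·0.34^10·0.66^1 = 0.000150
  k=11: C(11,11)·0.34^11·0.66^0 = 0.000007
Total = 0.010083

0.0101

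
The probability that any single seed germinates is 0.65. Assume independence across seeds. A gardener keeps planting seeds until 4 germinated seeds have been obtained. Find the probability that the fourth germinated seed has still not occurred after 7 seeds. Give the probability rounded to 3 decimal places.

Needing more than 7 seeds ⇔ fewer than 4 successes in the first 7. With X ~ Binomial(7, 0.65), P(Y > 7) = P(X ≤ 3).
  k=0: C(7,0)·0.65^0·0.35^7 = 0.00064
  k=1: C(7,1)·0.65^1·0.35^6 = 0.00836
  k=2: C(7,2)·0.65^2·0.35^5 = 0.04660
  k=3: C(7,3)·0.65^3·0.35^4 = 0.14424
P(X ≤ 3) = 0.19985

0.200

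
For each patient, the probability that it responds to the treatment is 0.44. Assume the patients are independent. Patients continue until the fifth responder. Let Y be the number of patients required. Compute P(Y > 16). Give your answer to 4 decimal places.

Needing more than 16 patients ⇔ fewer than 5 successes in the first 16. With X ~ Binomial(16, 0.44), P(Y > 16) = P(X ≤ 4).
  k=0: C(16,0)·0.44^0·0.56^16 = 0.000094
  k=1: C(16,1)·0.44^1·0.56^15 = 0.001176
  k=2: C(16,2)·0.44^2·0.56^14 = 0.006930
  k=3: C(16,3)·0.44^3·0.56^13 = 0.025409
  k=4: C(16,4)·0.44^4·0.56^12 = 0.064884
P(X ≤ 4) = 0.098493

0.0985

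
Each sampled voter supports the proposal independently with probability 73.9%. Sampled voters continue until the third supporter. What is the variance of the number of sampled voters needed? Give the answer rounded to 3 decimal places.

1.434

Y = total sampled voters until the third success; negative binomial with r=3, p=0.739.
Var(Y) = r(1−p)/p² = 3·0.261 / 0.739² = 1.43375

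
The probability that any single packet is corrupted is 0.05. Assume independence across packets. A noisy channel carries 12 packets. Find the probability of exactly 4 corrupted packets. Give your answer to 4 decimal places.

0.0021

X ~ Binomial(n=12, p=0.05).
P(X=4) = C(12,4) · p^4 · (1−p)^8
= 495 · 6.25e-06 · 0.66342 = 0.002052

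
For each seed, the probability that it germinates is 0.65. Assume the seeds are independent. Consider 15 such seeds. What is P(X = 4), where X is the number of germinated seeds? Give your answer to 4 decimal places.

X ~ Binomial(n=15, p=0.65).
P(X=4) = C(15,4) · p^4 · (1−p)^11
= 1365 · 0.17851 · 9.6549e-06 = 0.002353

0.0024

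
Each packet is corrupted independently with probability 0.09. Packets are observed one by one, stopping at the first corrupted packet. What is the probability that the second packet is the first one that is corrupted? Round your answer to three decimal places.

Geometric (trials to first success), p = 0.09.
P(Y = 2) = (1−p)^1 · p = 0.91 · 0.09 = 0.08190

0.082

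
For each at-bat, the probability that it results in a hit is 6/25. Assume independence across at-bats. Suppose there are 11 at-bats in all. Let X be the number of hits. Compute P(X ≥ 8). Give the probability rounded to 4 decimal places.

X ~ Binomial(11, 0.24); P(X ≥ 8) = Σ C(11,k) p^k (1−p)^(11−k) over k:
  k=8: C(11,8)·0.24^8·0.76^3 = 0.000797
  k=9: C(11,9)·0.24^9·0.76^2 = 0.000084
  k=10: C(11,10)·0.24^10·0.76^1 = 0.000005
  k=11: C(11,11)·0.24^11·0.76^0 = 0.000000
Total = 0.000887

0.0009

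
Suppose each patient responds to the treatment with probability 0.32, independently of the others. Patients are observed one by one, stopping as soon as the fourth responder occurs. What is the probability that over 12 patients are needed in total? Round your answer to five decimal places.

0.43195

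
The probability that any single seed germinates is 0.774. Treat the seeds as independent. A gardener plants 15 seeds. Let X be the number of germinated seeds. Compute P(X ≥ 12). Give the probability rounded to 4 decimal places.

0.5500

X ~ Binomial(15, 0.774); P(X ≥ 12) = Σ C(15,k) p^k (1−p)^(15−k) over k:
  k=12: C(15,12)·0.774^12·0.226^3 = 0.242789
  k=13: C(15,13)·0.774^13·0.226^2 = 0.191884
  k=14: C(15,14)·0.774^14·0.226^1 = 0.093880
  k=15: C(15,15)·0.774^15·0.226^0 = 0.021435
Total = 0.549987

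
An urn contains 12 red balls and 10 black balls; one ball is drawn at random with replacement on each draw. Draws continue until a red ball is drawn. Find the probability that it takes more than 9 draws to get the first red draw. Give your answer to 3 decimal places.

0.001

Y = number of draws to the first success; geometric, p = 0.545455.
P(Y > 9) = P(first 9 all fail) = (1−p)^9 = 0.00083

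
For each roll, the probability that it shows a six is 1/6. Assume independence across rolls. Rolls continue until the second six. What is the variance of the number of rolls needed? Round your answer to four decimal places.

60.0000

Y = total rolls until the second success; negative binomial with r=2, p=0.166667.
Var(Y) = r(1−p)/p² = 2·0.833333 / 0.166667² = 60.000000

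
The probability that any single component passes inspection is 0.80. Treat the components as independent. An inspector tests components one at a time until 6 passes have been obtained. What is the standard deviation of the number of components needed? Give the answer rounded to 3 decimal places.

Y = total components until the sixth success; negative binomial with r=6, p=0.80.
SD(Y) = √[r(1−p)/p²] = √(1.87500) = 1.36931

1.369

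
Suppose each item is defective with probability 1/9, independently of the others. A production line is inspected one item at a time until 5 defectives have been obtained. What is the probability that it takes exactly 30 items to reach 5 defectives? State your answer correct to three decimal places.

0.021

Y = trial on which the fifth success occurs; negative binomial, r=5, p=0.111111.
P(Y=30) = C(29,4) · p^5 · (1−p)^25
= 23751 · 1.6935e-05 · 0.052624 = 0.02117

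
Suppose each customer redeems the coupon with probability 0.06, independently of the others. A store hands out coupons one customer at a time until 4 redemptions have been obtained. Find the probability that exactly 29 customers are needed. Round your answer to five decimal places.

Y = trial on which the fourth success occurs; negative binomial, r=4, p=0.06.
P(Y=29) = C(28,3) · p^4 · (1−p)^25
= 3276 · 1.296e-05 · 0.21291 = 0.0090395

0.00904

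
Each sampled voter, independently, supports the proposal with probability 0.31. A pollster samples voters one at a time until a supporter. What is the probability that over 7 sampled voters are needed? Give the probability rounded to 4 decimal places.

Y = number of sampled voters to the first success; geometric, p = 0.31.
P(Y > 7) = P(first 7 all fail) = (1−p)^7 = 0.074464

0.0745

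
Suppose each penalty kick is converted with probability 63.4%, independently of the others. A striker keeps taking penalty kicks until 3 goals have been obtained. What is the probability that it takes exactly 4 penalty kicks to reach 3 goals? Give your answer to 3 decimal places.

Y = trial on which the third success occurs; negative binomial, r=3, p=0.634.
P(Y=4) = C(3,2) · p^3 · (1−p)^1
= 3 · 0.25484 · 0.366 = 0.27981

0.280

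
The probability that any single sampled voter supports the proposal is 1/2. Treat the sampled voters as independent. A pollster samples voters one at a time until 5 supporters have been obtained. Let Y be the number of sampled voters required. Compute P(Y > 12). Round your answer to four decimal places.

0.1938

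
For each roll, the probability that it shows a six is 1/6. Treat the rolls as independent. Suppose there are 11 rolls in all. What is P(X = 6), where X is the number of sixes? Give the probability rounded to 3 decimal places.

0.004

X ~ Binomial(n=11, p=0.166667).
P(X=6) = C(11,6) · p^6 · (1−p)^5
= 462 · 2.1433e-05 · 0.40188 = 0.00398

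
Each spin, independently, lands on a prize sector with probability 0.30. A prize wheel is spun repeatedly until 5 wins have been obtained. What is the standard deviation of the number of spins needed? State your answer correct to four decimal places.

Y = total spins until the fifth success; negative binomial with r=5, p=0.30.
SD(Y) = √[r(1−p)/p²] = √(38.888889) = 6.236096

6.2361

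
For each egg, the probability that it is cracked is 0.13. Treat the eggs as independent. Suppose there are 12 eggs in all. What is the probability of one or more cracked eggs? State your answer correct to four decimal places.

0.8120

P(at least one) = 1 − P(none) = 1 − (1 − 0.13)^12
= 1 − 0.188032 = 0.811968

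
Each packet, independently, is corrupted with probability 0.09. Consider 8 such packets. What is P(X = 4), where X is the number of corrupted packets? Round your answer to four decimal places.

0.0031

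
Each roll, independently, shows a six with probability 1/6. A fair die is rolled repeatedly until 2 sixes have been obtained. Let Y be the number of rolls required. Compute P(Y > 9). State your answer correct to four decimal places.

0.5427

Needing more than 9 rolls ⇔ fewer than 2 successes in the first 9. With X ~ Binomial(9, 0.166667), P(Y > 9) = P(X ≤ 1).
  k=0: C(9,0)·0.166667^0·0.833333^9 = 0.193807
  k=1: C(9,1)·0.166667^1·0.833333^8 = 0.348852
P(X ≤ 1) = 0.542659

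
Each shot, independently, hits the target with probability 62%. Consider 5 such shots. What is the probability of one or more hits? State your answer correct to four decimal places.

P(at least one) = 1 − P(none) = 1 − (1 − 0.62)^5
= 1 − 0.007924 = 0.992076

0.9921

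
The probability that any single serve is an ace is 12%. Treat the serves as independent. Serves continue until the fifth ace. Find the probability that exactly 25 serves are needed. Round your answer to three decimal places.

0.021

Y = trial on which the fifth success occurs; negative binomial, r=5, p=0.12.
P(Y=25) = C(24,4) · p^5 · (1−p)^20
= 10626 · 2.4883e-05 · 0.077563 = 0.02051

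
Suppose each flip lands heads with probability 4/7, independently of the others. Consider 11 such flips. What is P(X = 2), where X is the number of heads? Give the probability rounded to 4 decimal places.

0.0088

X ~ Binomial(n=11, p=0.571429).
P(X=2) = C(11,2) · p^2 · (1−p)^9
= 55 · 0.32653 · 0.00048776 = 0.008760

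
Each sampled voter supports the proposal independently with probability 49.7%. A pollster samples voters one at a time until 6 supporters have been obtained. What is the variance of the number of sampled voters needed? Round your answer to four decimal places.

Y = total sampled voters until the sixth success; negative binomial with r=6, p=0.497.
Var(Y) = r(1−p)/p² = 6·0.503 / 0.497² = 12.218178

12.2182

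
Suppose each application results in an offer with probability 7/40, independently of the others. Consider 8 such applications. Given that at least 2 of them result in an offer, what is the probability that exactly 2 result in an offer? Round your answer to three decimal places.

0.642

X ~ Binomial(8, 0.175). Want P(X=2 | X≥2) = P(X=2) / P(X≥2).
P(X=2) = C(8,2)·0.175^2·0.825^6 = 0.27037
P(X≥2) = 1 − 0.21460 − 0.36417 = 0.42123
Ratio = 0.27037 / 0.42123 = 0.64186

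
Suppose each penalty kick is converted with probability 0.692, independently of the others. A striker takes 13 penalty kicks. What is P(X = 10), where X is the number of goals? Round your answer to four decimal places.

0.2104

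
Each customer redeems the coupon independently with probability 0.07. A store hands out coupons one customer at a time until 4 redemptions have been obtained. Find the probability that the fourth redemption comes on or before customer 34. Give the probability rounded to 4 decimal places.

0.2122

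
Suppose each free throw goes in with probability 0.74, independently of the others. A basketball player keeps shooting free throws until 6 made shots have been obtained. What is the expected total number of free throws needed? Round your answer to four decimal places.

Y = total free throws until the sixth success; negative binomial with r=6, p=0.74.
E[Y] = r / p = 6 / 0.74 = 8.108108

8.1081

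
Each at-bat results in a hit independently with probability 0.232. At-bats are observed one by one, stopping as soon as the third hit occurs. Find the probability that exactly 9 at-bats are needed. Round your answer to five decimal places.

0.07174

Y = trial on which the third success occurs; negative binomial, r=3, p=0.232.
P(Y=9) = C(8,2) · p^3 · (1−p)^6
= 28 · 0.012487 · 0.2052 = 0.0717446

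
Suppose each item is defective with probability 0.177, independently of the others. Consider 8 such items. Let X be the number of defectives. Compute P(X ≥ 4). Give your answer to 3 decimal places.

X ~ Binomial(8, 0.177); P(X ≥ 4) = Σ C(8,k) p^k (1−p)^(8−k) over k:
  k=4: C(8,4)·0.177^4·0.823^4 = 0.03152
  k=5: C(8,5)·0.177^5·0.823^3 = 0.00542
  k=6: C(8,6)·0.177^6·0.823^2 = 0.00058
  k=7: C(8,7)·0.177^7·0.823^1 = 0.00004
  k=8: C(8,8)·0.177^8·0.823^0 = 0.00000
Total = 0.03756

0.038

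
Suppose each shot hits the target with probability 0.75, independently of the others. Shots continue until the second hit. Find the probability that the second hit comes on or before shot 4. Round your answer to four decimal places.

Finishing within 4 shots ⇔ at least 2 successes in the first 4. With X ~ Binomial(4, 0.75), P(Y ≤ 4) = 1 − P(X ≤ 1).
  k=0: C(4,0)·0.75^0·0.25^4 = 0.003906
  k=1: C(4,1)·0.75^1·0.25^3 = 0.046875
1 − 0.050781 = 0.949219

0.9492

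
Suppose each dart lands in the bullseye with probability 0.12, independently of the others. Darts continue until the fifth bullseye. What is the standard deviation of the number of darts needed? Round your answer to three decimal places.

17.480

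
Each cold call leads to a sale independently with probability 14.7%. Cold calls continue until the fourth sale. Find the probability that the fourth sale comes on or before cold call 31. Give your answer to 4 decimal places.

0.6878

Finishing within 31 cold calls ⇔ at least 4 successes in the first 31. With X ~ Binomial(31, 0.147), P(Y ≤ 31) = 1 − P(X ≤ 3).
  k=0: C(31,0)·0.147^0·0.853^31 = 0.007235
  k=1: C(31,1)·0.147^1·0.853^30 = 0.038650
  k=2: C(31,2)·0.147^2·0.853^29 = 0.099910
  k=3: C(31,3)·0.147^3·0.853^28 = 0.166439
1 − 0.312234 = 0.687766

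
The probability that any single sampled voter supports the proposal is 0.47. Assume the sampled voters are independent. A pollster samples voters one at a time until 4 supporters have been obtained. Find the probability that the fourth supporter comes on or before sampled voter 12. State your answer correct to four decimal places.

Finishing within 12 sampled voters ⇔ at least 4 successes in the first 12. With X ~ Binomial(12, 0.47), P(Y ≤ 12) = 1 − P(X ≤ 3).
  k=0: C(12,0)·0.47^0·0.53^12 = 0.000491
  k=1: C(12,1)·0.47^1·0.53^11 = 0.005228
  k=2: C(12,2)·0.47^2·0.53^10 = 0.025498
  k=3: C(12,3)·0.47^3·0.53^9 = 0.075370
1 − 0.106587 = 0.893413

0.8934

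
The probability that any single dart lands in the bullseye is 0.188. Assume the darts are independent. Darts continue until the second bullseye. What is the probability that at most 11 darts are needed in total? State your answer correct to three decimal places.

Finishing within 11 darts ⇔ at least 2 successes in the first 11. With X ~ Binomial(11, 0.188), P(Y ≤ 11) = 1 − P(X ≤ 1).
  k=0: C(11,0)·0.188^0·0.812^11 = 0.10119
  k=1: C(11,1)·0.188^1·0.812^10 = 0.25770
1 − 0.35888 = 0.64112

0.641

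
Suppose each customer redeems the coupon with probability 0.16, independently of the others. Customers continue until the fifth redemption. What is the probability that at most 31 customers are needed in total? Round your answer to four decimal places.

0.5674

Finishing within 31 customers ⇔ at least 5 successes in the first 31. With X ~ Binomial(31, 0.16), P(Y ≤ 31) = 1 − P(X ≤ 4).
  k=0: C(31,0)·0.16^0·0.84^31 = 0.004494
  k=1: C(31,1)·0.16^1·0.84^30 = 0.026538
  k=2: C(31,2)·0.16^2·0.84^29 = 0.075821
  k=3: C(31,3)·0.16^3·0.84^28 = 0.139608
  k=4: C(31,4)·0.16^4·0.84^27 = 0.186144
1 − 0.432605 = 0.567395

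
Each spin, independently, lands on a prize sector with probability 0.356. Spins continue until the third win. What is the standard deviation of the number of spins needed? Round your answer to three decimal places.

3.904

Y = total spins until the third success; negative binomial with r=3, p=0.356.
SD(Y) = √[r(1−p)/p²] = √(15.24429) = 3.90439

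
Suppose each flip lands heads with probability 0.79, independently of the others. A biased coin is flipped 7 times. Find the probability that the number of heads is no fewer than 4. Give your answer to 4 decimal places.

X ~ Binomial(7, 0.79); P(X ≥ 4) = Σ C(7,k) p^k (1−p)^(7−k) over k:
  k=4: C(7,4)·0.79^4·0.21^3 = 0.126251
  k=5: C(7,5)·0.79^5·0.21^2 = 0.284966
  k=6: C(7,6)·0.79^6·0.21^1 = 0.357339
  k=7: C(7,7)·0.79^7·0.21^0 = 0.192039
Total = 0.960595

0.9606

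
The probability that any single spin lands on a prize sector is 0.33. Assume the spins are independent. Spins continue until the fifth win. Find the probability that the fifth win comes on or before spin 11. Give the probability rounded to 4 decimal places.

Finishing within 11 spins ⇔ at least 5 successes in the first 11. With X ~ Binomial(11, 0.33), P(Y ≤ 11) = 1 − P(X ≤ 4).
  k=0: C(11,0)·0.33^0·0.67^11 = 0.012213
  k=1: C(11,1)·0.33^1·0.67^10 = 0.066169
  k=2: C(11,2)·0.33^2·0.67^9 = 0.162954
  k=3: C(11,3)·0.33^3·0.67^8 = 0.240782
  k=4: C(11,4)·0.33^4·0.67^7 = 0.237188
1 − 0.719306 = 0.280694

0.2807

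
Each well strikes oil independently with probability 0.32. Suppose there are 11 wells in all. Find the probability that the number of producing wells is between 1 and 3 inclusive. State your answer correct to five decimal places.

0.49667

X ~ Binomial(11, 0.32); P(1 ≤ X ≤ 3) = Σ C(11,k) p^k (1−p)^(11−k) over k:
  k=1: C(11,1)·0.32^1·0.68^10 = 0.0744101
  k=2: C(11,2)·0.32^2·0.68^9 = 0.1750825
  k=3: C(11,3)·0.32^3·0.68^8 = 0.2471754
Total = 0.4966680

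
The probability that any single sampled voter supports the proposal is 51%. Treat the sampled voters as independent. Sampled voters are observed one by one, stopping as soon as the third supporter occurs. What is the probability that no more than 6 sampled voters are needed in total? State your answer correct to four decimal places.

0.6748

Finishing within 6 sampled voters ⇔ at least 3 successes in the first 6. With X ~ Binomial(6, 0.51), P(Y ≤ 6) = 1 − P(X ≤ 2).
  k=0: C(6,0)·0.51^0·0.49^6 = 0.013841
  k=1: C(6,1)·0.51^1·0.49^5 = 0.086437
  k=2: C(6,2)·0.51^2·0.49^4 = 0.224914
1 − 0.325192 = 0.674808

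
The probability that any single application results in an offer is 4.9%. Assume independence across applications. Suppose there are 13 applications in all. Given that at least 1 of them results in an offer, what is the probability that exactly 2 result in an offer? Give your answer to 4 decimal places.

X ~ Binomial(13, 0.049). Want P(X=2 | X≥1) = P(X=2) / P(X≥1).
P(X=2) = C(13,2)·0.049^2·0.951^11 = 0.107764
P(X≥1) = 1 − 0.520411 = 0.479589
Ratio = 0.107764 / 0.479589 = 0.224700

0.2247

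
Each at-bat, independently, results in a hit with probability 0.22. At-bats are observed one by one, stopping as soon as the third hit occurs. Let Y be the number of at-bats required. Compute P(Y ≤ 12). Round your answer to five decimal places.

0.51136

Finishing within 12 at-bats ⇔ at least 3 successes in the first 12. With X ~ Binomial(12, 0.22), P(Y ≤ 12) = 1 − P(X ≤ 2).
  k=0: C(12,0)·0.22^0·0.78^12 = 0.0507149
  k=1: C(12,1)·0.22^1·0.78^11 = 0.1716503
  k=2: C(12,2)·0.22^2·0.78^10 = 0.2662780
1 − 0.4886432 = 0.5113568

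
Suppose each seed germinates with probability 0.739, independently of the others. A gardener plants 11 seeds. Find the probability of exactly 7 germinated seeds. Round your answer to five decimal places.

0.18433

X ~ Binomial(n=11, p=0.739).
P(X=7) = C(11,7) · p^7 · (1−p)^4
= 330 · 0.12037 · 0.0046405 = 0.1843262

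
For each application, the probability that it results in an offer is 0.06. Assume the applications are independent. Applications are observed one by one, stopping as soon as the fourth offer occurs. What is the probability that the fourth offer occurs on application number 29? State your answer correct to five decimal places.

Y = trial on which the fourth success occurs; negative binomial, r=4, p=0.06.
P(Y=29) = C(28,3) · p^4 · (1−p)^25
= 3276 · 1.296e-05 · 0.21291 = 0.0090395

0.00904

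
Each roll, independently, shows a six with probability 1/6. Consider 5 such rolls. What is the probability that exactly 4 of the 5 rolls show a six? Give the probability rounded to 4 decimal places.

X ~ Binomial(n=5, p=0.166667).
P(X=4) = C(5,4) · p^4 · (1−p)^1
= 5 · 0.0007716 · 0.83333 = 0.003215

0.0032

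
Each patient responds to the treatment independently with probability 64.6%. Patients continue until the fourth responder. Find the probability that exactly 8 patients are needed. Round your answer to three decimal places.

0.096

Y = trial on which the fourth success occurs; negative binomial, r=4, p=0.646.
P(Y=8) = C(7,3) · p^4 · (1−p)^4
= 35 · 0.17415 · 0.015704 = 0.09572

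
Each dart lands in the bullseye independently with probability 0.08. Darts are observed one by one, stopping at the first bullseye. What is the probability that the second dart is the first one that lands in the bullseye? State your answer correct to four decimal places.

0.0736

Geometric (trials to first success), p = 0.08.
P(Y = 2) = (1−p)^1 · p = 0.92 · 0.08 = 0.073600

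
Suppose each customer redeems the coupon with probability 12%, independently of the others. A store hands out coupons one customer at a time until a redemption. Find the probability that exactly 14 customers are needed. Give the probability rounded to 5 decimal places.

0.02277

Geometric (trials to first success), p = 0.12.
P(Y = 14) = (1−p)^13 · p = 0.18979 · 0.12 = 0.0227749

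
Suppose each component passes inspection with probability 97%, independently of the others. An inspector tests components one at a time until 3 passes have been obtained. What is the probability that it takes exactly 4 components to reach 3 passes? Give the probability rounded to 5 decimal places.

0.08214

Y = trial on which the third success occurs; negative binomial, r=3, p=0.97.
P(Y=4) = C(3,2) · p^3 · (1−p)^1
= 3 · 0.91267 · 0.03 = 0.0821406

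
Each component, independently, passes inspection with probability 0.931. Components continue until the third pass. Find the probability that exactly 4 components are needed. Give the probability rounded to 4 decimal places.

0.1670

Y = trial on which the third success occurs; negative binomial, r=3, p=0.931.
P(Y=4) = C(3,2) · p^3 · (1−p)^1
= 3 · 0.80695 · 0.069 = 0.167040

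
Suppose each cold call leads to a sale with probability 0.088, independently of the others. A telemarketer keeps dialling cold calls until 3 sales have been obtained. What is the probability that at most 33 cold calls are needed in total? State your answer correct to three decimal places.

0.565

Finishing within 33 cold calls ⇔ at least 3 successes in the first 33. With X ~ Binomial(33, 0.088), P(Y ≤ 33) = 1 − P(X ≤ 2).
  k=0: C(33,0)·0.088^0·0.912^33 = 0.04784
  k=1: C(33,1)·0.088^1·0.912^32 = 0.15235
  k=2: C(33,2)·0.088^2·0.912^31 = 0.23520
1 − 0.43539 = 0.56461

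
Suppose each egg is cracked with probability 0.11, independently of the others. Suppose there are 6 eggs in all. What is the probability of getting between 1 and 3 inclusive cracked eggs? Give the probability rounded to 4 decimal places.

X ~ Binomial(6, 0.11); P(1 ≤ X ≤ 3) = Σ C(6,k) p^k (1−p)^(6−k) over k:
  k=1: C(6,1)·0.11^1·0.89^5 = 0.368548
  k=2: C(6,2)·0.11^2·0.89^4 = 0.113877
  k=3: C(6,3)·0.11^3·0.89^3 = 0.018766
Total = 0.501191

0.5012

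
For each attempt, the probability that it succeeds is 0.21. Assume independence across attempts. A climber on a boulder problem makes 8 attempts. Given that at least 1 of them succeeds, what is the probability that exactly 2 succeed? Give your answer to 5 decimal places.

0.35385

X ~ Binomial(8, 0.21). Want P(X=2 | X≥1) = P(X=2) / P(X≥1).
P(X=2) = C(8,2)·0.21^2·0.79^6 = 0.3001644
P(X≥1) = 1 − 0.1517109 = 0.8482891
Ratio = 0.3001644 / 0.8482891 = 0.3538468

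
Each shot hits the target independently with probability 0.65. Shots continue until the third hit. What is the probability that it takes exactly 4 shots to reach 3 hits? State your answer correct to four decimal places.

0.2884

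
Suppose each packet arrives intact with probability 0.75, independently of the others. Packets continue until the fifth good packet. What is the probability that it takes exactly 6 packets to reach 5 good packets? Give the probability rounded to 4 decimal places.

0.2966

Y = trial on which the fifth success occurs; negative binomial, r=5, p=0.75.
P(Y=6) = C(5,4) · p^5 · (1−p)^1
= 5 · 0.2373 · 0.25 = 0.296631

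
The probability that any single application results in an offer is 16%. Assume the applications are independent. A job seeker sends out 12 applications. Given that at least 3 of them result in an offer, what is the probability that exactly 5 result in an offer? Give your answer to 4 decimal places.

0.0820

X ~ Binomial(12, 0.16). Want P(X=5 | X≥3) = P(X=5) / P(X≥3).
P(X=5) = C(12,5)·0.16^5·0.84^7 = 0.024506
P(X≥3) = 1 − 0.123410 − 0.282081 − 0.295513 = 0.298996
Ratio = 0.024506 / 0.298996 = 0.081962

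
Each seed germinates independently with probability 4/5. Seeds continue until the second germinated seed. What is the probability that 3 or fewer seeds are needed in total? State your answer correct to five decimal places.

Finishing within 3 seeds ⇔ at least 2 successes in the first 3. With X ~ Binomial(3, 0.80), P(Y ≤ 3) = 1 − P(X ≤ 1).
  k=0: C(3,0)·0.80^0·0.20^3 = 0.0080000
  k=1: C(3,1)·0.80^1·0.20^2 = 0.0960000
1 − 0.1040000 = 0.8960000

0.89600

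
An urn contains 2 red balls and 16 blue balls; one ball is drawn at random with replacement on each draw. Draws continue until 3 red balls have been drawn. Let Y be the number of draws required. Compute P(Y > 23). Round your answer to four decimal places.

0.5214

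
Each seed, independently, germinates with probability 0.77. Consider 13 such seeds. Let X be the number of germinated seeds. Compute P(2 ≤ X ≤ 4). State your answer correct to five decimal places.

0.00051

X ~ Binomial(13, 0.77); P(2 ≤ X ≤ 4) = Σ C(13,k) p^k (1−p)^(13−k) over k:
  k=2: C(13,2)·0.77^2·0.23^11 = 0.0000044
  k=3: C(13,3)·0.77^3·0.23^10 = 0.0000541
  k=4: C(13,4)·0.77^4·0.23^9 = 0.0004527
Total = 0.0005112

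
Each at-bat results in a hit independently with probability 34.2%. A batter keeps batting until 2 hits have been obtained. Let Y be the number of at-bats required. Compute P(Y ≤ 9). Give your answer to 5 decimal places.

Finishing within 9 at-bats ⇔ at least 2 successes in the first 9. With X ~ Binomial(9, 0.342), P(Y ≤ 9) = 1 − P(X ≤ 1).
  k=0: C(9,0)·0.342^0·0.658^9 = 0.0231224
  k=1: C(9,1)·0.342^1·0.658^8 = 0.1081623
1 − 0.1312847 = 0.8687153

0.86872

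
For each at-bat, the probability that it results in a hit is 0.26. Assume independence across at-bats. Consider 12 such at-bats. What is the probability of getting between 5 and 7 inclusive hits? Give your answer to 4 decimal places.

0.1753

X ~ Binomial(12, 0.26); P(5 ≤ X ≤ 7) = Σ C(12,k) p^k (1−p)^(12−k) over k:
  k=5: C(12,5)·0.26^5·0.74^7 = 0.114344
  k=6: C(12,6)·0.26^6·0.74^6 = 0.046871
  k=7: C(12,7)·0.26^7·0.74^5 = 0.014116
Total = 0.175330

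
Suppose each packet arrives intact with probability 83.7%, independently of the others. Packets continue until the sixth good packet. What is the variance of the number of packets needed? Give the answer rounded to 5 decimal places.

Y = total packets until the sixth success; negative binomial with r=6, p=0.837.
Var(Y) = r(1−p)/p² = 6·0.163 / 0.837² = 1.3960081

1.39601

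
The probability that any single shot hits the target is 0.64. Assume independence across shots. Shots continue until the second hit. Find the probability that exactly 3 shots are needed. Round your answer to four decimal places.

0.2949

Y = trial on which the second success occurs; negative binomial, r=2, p=0.64.
P(Y=3) = C(2,1) · p^2 · (1−p)^1
= 2 · 0.4096 · 0.36 = 0.294912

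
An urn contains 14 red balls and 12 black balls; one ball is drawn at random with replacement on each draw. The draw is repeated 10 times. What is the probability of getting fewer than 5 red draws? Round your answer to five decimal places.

X ~ Binomial(10, 0.538462); P(X ≤ 4) = Σ C(10,k) p^k (1−p)^(10−k) over k:
  k=0: C(10,0)·0.538462^0·0.461538^10 = 0.0004386
  k=1: C(10,1)·0.538462^1·0.461538^9 = 0.0051171
  k=2: C(10,2)·0.538462^2·0.461538^8 = 0.0268649
  k=3: C(10,3)·0.538462^3·0.461538^7 = 0.0835797
  k=4: C(10,4)·0.538462^4·0.461538^6 = 0.1706418
Total = 0.2866421

0.28664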